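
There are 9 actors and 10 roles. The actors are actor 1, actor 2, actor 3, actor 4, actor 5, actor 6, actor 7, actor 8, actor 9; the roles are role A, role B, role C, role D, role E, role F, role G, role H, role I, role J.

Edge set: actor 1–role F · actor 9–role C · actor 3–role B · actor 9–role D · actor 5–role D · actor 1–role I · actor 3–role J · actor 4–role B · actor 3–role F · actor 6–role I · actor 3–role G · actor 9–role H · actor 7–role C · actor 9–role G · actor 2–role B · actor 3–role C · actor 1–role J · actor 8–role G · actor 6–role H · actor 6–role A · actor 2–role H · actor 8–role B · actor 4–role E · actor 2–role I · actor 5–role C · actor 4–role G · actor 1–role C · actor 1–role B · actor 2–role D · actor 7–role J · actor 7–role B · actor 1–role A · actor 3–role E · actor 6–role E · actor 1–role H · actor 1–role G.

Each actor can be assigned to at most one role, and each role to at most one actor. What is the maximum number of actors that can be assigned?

9

A valid assignment of size 9: actor 1-role H, actor 2-role D, actor 3-role F, actor 4-role E, actor 5-role C, actor 6-role I, actor 7-role J, actor 8-role B, actor 9-role G.
All 9 actors are matched, so no larger matching exists.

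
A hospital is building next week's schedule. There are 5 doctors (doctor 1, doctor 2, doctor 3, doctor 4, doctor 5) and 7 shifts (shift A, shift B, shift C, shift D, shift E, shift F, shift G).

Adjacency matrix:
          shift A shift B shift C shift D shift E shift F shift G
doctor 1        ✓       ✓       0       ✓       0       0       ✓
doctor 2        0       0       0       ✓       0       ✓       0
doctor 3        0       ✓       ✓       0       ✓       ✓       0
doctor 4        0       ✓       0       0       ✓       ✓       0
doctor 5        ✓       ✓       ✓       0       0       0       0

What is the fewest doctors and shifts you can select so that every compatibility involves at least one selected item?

5

The 5 edges doctor 1–shift G, doctor 2–shift D, doctor 3–shift F, doctor 4–shift E, doctor 5–shift A form a matching, so any vertex cover needs at least 5 vertices (one per matched edge).
Conversely {doctor 1, doctor 2, doctor 3, doctor 4, doctor 5} meets every edge and has exactly 5 vertices, so 5 is optimal.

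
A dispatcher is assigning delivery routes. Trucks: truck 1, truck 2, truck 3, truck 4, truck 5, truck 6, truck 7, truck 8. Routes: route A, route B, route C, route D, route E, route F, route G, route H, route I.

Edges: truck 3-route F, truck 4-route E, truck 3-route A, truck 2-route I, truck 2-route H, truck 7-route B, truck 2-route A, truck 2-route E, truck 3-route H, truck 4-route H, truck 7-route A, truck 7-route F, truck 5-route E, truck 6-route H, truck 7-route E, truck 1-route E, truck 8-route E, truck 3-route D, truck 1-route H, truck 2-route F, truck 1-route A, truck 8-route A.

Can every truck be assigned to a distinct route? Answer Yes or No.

The set {truck 1, truck 4, truck 5, truck 6, truck 8} has only 3 neighbours ({route A, route E, route H}), so by Hall's theorem at most 6 of the 8 trucks can be matched.
Hence no matching covers every truck.

No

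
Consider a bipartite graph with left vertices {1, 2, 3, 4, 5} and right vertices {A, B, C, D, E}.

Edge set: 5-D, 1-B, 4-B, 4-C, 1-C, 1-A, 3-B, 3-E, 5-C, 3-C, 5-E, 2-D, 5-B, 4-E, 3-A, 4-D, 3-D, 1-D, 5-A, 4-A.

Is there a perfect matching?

Yes

For example, pair 1→C, 2→D, 3→B, 4→E, 5→A.
All 5 left vertices are covered.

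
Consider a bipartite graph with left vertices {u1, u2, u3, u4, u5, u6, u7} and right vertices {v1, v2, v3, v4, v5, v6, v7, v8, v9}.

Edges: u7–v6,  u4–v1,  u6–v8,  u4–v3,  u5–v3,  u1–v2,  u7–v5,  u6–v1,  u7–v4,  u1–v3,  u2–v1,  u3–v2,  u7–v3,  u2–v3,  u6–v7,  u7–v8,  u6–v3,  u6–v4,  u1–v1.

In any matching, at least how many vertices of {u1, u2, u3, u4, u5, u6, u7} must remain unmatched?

2

A valid assignment of size 5: u1-v1, u2-v3, u3-v2, u6-v4, u7-v6.
The set {u1, u2, u3, u4, u5} has only 3 neighbours ({v1, v2, v3}), so by Hall's theorem at most 5 of the 7 left vertices can be matched.
That matches 5 of the 7, leaving 2 unmatched; no matching can do better.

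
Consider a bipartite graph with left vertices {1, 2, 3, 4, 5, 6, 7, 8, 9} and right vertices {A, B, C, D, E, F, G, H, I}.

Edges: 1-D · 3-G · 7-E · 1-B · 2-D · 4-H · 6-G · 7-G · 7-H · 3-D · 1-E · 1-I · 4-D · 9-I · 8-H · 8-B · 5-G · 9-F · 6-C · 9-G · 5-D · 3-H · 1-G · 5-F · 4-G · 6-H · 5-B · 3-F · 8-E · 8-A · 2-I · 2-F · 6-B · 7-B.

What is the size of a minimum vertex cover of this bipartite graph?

A maximum matching has 9 edges (e.g. 1–G, 2–I, 3–H, 4–D, 5–B, 6–C, 7–E, 8–A, 9–F).
By König's theorem the minimum vertex cover has the same size. One such cover is {1, 2, 3, 4, 5, 6, 7, 8, 9}.

9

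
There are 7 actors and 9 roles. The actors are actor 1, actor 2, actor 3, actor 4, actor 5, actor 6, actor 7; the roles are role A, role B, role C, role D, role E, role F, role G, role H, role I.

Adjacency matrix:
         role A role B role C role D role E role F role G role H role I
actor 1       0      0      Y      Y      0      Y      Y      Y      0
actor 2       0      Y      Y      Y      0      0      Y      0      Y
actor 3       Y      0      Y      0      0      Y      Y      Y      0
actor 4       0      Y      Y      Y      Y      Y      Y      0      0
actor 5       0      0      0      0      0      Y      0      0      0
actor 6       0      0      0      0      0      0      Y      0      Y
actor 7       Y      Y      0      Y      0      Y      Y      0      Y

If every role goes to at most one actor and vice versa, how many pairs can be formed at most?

For example, pair actor 1→role H, actor 2→role C, actor 3→role A, actor 4→role B, actor 5→role F, actor 6→role I, actor 7→role G.
This saturates every actor, so 7 is the maximum.

7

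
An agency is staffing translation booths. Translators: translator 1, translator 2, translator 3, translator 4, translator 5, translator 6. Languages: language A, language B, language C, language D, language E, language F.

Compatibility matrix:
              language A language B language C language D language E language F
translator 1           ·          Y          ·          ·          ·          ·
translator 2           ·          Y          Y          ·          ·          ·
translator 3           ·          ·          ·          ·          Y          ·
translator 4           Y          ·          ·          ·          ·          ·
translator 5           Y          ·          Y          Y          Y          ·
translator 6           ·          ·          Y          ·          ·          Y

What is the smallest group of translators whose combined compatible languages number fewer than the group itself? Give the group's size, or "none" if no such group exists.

none

A matching saturating every translator exists, for instance translator 1→language B, translator 2→language C, translator 3→language E, translator 4→language A, translator 5→language D, translator 6→language F.
By Hall's marriage theorem, this means |N(S)| ≥ |S| for every subset S, so no violating subset exists.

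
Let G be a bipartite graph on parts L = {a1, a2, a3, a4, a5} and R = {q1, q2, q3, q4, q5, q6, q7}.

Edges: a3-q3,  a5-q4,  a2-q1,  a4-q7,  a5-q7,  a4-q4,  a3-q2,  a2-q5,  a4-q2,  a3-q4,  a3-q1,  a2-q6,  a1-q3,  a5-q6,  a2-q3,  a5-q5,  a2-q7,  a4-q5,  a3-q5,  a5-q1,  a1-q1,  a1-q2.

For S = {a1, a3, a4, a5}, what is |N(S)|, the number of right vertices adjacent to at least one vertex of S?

The union of neighbours of {a1, a3, a4, a5} is {q1, q2, q3, q4, q5, q6, q7}, which has 7 elements.
Since |N(S)| = 7 ≥ |S| = 4, Hall's condition holds for this subset.

7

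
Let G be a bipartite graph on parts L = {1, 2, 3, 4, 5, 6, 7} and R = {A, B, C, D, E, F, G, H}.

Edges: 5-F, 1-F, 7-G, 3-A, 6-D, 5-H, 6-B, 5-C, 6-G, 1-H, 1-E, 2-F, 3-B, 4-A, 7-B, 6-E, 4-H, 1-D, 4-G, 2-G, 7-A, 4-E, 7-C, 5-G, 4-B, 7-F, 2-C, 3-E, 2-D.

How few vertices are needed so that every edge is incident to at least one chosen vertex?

7

A maximum matching has 7 edges (e.g. 1–H, 2–C, 3–E, 4–A, 5–F, 6–B, 7–G).
By König's theorem the minimum vertex cover has the same size. One such cover is {1, 2, 3, 4, 5, 6, 7}.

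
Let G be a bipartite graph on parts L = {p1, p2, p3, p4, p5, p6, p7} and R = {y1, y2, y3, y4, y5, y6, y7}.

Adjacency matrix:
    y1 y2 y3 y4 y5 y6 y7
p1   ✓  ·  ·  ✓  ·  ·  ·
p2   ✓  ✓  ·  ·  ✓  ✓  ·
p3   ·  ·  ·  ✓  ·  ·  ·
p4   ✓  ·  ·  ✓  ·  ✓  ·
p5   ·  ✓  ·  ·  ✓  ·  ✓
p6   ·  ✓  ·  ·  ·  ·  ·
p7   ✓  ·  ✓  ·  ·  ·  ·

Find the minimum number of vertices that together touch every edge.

The 7 edges p1–y1, p2–y5, p3–y4, p4–y6, p5–y7, p6–y2, p7–y3 form a matching, so any vertex cover needs at least 7 vertices (one per matched edge).
Conversely {p1, p2, p3, p4, p5, p6, p7} meets every edge and has exactly 7 vertices, so 7 is optimal.

7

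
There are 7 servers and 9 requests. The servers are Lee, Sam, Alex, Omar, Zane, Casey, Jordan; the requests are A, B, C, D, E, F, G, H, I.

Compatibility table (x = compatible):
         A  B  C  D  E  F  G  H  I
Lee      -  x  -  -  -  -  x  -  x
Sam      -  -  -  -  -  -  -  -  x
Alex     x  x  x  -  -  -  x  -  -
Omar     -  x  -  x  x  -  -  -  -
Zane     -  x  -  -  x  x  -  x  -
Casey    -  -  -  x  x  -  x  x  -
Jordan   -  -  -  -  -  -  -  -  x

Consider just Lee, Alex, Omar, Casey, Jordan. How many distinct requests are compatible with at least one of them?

The union of neighbours of {Lee, Alex, Omar, Casey, Jordan} is {A, B, C, D, E, G, H, I}, which has 8 elements.
Since |N(S)| = 8 ≥ |S| = 5, Hall's condition holds for this subset.

8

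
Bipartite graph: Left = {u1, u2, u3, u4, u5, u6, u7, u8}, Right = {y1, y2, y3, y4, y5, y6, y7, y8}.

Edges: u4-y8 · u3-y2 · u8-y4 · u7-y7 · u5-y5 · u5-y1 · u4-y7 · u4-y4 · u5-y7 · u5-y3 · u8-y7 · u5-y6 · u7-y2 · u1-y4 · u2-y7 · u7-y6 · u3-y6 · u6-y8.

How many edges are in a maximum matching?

One maximum matching: u1-y4, u2-y7, u3-y6, u4-y8, u5-y3, u7-y2.
The set {u1, u2, u4, u6, u8} has only 3 neighbours ({y4, y7, y8}), so by Hall's theorem at most 6 of the 8 left vertices can be matched.

6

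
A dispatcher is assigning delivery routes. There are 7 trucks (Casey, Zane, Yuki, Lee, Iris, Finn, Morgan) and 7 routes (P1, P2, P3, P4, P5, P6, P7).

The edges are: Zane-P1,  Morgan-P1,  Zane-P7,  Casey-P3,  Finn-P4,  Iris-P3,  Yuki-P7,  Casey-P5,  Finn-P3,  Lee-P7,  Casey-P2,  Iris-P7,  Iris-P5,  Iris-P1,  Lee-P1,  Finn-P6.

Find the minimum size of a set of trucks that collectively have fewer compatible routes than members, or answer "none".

3

Take S = {Zane, Yuki, Lee}. Its neighbourhood is {P1, P7}, so |N(S)| = 2 < |S| = 3.
Every subset of size less than 3 has at least as many neighbours as members, so 3 is the minimum.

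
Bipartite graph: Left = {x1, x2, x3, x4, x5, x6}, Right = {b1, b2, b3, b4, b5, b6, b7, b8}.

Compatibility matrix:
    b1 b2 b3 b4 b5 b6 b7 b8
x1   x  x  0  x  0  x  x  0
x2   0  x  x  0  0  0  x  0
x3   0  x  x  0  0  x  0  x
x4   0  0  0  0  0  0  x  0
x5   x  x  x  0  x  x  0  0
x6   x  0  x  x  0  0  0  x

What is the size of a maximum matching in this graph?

For example, pair x1→b6, x2→b2, x3→b8, x4→b7, x5→b1, x6→b3.
All 6 left vertices are matched, so no larger matching exists.

6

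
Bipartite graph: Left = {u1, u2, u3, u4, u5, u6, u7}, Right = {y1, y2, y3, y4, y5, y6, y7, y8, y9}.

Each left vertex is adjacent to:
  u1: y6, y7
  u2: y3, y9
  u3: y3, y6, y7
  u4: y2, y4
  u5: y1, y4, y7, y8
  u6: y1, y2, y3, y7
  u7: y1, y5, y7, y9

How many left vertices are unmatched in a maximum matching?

0

For example, pair u1–y6, u2–y9, u3–y3, u4–y4, u5–y7, u6–y2, u7–y1.
All 7 left vertices are matched, so no larger matching exists.
That matches 7 of the 7, leaving 0 unmatched; no matching can do better.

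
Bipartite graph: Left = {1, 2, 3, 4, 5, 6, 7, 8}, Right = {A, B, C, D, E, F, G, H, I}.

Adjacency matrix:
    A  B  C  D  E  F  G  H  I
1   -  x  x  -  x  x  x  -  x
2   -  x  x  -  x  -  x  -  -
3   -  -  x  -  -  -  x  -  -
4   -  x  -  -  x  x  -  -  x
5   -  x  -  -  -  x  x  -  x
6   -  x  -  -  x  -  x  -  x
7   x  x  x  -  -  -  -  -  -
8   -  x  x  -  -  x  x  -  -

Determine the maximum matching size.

One maximum matching: 1-G, 2-E, 3-C, 4-I, 5-F, 6-B, 7-A.
The set {1, 2, 3, 4, 5, 6, 8} has only 6 neighbours ({B, C, E, F, G, I}), so by Hall's theorem at most 7 of the 8 left vertices can be matched.

7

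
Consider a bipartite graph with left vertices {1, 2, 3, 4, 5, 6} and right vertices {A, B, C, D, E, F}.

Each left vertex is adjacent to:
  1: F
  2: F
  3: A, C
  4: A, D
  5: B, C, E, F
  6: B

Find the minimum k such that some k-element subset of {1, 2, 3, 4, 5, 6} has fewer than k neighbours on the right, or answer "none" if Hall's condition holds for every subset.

2

Take S = {1, 2}. Its neighbourhood is {F}, so |N(S)| = 1 < |S| = 2.
No single vertex violates Hall's condition since each has at least one neighbour, so 2 is the minimum.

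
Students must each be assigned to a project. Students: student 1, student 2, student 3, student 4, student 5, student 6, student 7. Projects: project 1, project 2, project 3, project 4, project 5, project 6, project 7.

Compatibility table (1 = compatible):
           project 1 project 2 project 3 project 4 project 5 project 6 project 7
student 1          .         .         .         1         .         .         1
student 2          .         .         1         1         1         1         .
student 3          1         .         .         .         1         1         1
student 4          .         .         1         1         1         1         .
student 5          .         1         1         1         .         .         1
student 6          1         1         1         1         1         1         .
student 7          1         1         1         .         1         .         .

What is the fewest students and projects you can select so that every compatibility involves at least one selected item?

{student 1, student 2, student 3, student 4, student 5, student 6, student 7} is a vertex cover of size 7: every edge has an endpoint in this set.
No smaller cover exists because student 1–project 4, student 2–project 5, student 3–project 7, student 4–project 3, student 5–project 2, student 6–project 6, student 7–project 1 is a matching of size 7, and a cover must include an endpoint of each of these disjoint edges (König's theorem).

7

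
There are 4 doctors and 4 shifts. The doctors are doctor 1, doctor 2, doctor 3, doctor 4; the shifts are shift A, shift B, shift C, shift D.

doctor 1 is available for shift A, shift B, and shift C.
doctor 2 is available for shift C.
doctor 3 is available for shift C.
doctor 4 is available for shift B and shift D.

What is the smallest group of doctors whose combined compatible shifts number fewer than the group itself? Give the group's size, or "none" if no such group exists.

2

Take S = {doctor 2, doctor 3}. Its neighbourhood is {shift C}, so |N(S)| = 1 < |S| = 2.
No single vertex violates Hall's condition since each has at least one neighbour, so 2 is the minimum.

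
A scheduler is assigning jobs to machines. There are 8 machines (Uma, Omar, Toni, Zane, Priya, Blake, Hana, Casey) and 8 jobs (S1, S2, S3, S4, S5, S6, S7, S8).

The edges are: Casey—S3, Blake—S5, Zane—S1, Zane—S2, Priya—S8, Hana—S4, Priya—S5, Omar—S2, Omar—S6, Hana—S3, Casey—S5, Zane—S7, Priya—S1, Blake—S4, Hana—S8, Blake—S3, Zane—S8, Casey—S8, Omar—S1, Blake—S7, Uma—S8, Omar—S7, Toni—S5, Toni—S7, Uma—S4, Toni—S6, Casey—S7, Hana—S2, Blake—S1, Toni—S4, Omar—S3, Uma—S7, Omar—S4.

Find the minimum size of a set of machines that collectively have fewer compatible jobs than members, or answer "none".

none

A matching saturating every machine exists, for instance Uma→S7, Omar→S6, Toni→S5, Zane→S2, Priya→S1, Blake→S3, Hana→S4, Casey→S8.
By Hall's marriage theorem, this means |N(S)| ≥ |S| for every subset S, so no violating subset exists.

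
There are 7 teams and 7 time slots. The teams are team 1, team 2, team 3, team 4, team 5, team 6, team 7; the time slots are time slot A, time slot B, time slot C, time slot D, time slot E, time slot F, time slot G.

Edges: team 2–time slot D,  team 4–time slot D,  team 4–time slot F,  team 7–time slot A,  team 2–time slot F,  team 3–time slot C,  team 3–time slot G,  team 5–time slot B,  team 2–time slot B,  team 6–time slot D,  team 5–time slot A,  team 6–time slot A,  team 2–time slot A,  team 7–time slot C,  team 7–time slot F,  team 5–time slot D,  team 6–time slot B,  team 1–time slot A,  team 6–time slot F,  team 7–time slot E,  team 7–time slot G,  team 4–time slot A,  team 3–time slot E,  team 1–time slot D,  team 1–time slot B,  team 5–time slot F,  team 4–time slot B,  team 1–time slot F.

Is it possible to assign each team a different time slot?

The set {team 1, team 2, team 4, team 5, team 6} has only 4 neighbours ({time slot A, time slot B, time slot D, time slot F}), so by Hall's theorem at most 6 of the 7 teams can be matched.
Hence no matching covers every team.

No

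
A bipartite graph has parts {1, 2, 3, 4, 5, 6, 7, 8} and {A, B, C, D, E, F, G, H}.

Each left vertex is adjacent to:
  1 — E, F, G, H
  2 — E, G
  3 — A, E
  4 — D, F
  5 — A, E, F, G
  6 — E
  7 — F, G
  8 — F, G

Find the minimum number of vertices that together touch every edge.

6

The 6 edges 1–H, 2–G, 3–A, 4–D, 5–F, 6–E form a matching, so any vertex cover needs at least 6 vertices (one per matched edge).
Conversely {1, 4, A, E, F, G} meets every edge and has exactly 6 vertices, so 6 is optimal.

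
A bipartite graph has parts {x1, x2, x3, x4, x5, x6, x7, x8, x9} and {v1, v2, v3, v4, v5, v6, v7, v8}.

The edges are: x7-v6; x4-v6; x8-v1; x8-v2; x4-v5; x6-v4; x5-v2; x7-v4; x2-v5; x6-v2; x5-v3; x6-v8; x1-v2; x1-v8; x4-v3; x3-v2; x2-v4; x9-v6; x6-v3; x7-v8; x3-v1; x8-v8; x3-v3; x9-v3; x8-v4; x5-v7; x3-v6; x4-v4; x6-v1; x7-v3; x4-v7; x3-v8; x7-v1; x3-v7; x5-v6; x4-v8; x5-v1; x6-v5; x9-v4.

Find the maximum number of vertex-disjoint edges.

8

For example, pair x1→v8, x2→v5, x3→v3, x4→v7, x5→v1, x6→v4, x7→v6, x8→v2.
The set {x1, x2, x3, x4, x5, x6, x7, x8, x9} has only 8 neighbours ({v1, v2, v3, v4, v5, v6, v7, v8}), so by Hall's theorem at most 8 of the 9 left vertices can be matched.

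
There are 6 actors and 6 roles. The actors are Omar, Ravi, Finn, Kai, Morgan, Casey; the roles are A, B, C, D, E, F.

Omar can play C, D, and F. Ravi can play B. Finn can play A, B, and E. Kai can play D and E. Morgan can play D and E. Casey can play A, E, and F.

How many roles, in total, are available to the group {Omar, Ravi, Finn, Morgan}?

6

The union of neighbours of {Omar, Ravi, Finn, Morgan} is {A, B, C, D, E, F}, which has 6 elements.
Since |N(S)| = 6 ≥ |S| = 4, Hall's condition holds for this subset.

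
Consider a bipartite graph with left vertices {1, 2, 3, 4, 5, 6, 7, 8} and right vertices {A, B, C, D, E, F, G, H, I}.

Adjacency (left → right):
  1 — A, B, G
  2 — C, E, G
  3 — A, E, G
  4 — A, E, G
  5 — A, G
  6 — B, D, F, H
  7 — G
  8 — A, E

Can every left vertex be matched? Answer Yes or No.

The set {3, 4, 5, 7, 8} has only 3 neighbours ({A, E, G}), so by Hall's theorem at most 6 of the 8 left vertices can be matched.
Hence no matching covers every left vertex.

No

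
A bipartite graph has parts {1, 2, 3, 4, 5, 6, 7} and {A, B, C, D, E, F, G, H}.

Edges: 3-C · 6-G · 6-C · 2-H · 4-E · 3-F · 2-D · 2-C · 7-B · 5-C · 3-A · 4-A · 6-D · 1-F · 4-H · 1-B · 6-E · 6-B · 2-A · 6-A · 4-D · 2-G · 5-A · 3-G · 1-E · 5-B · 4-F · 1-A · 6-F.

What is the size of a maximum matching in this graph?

7

For example, pair 1-E, 2-G, 3-F, 4-A, 5-C, 6-D, 7-B.
This saturates every left vertex, so 7 is the maximum.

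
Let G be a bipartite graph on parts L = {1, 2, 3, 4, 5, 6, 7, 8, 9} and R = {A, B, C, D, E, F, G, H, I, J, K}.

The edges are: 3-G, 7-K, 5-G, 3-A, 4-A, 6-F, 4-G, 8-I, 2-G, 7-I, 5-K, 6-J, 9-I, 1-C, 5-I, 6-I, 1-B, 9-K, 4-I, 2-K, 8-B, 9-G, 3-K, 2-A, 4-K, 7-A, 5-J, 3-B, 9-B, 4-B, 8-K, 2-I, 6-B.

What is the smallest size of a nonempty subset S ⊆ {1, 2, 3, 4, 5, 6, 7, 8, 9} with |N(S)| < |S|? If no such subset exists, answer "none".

6

Take S = {2, 3, 4, 7, 8, 9}. Its neighbourhood is {A, B, G, I, K}, so |N(S)| = 5 < |S| = 6.
Every subset of size less than 6 has at least as many neighbours as members, so 6 is the minimum.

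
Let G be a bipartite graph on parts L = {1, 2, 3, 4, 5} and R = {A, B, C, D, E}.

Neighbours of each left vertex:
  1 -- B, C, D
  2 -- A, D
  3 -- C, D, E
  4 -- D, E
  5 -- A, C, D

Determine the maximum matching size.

One maximum matching: 1–B, 2–A, 3–E, 4–D, 5–C.
All 5 left vertices are matched, so no larger matching exists.

5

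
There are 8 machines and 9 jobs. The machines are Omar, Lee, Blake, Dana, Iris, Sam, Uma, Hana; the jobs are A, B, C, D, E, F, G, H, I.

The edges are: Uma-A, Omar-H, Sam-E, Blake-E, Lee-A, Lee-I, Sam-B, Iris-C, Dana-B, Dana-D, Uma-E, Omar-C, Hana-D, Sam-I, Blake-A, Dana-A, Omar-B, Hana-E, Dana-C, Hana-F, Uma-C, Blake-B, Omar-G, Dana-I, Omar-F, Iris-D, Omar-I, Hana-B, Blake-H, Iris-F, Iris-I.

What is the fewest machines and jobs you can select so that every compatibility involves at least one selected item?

8

A maximum matching has 8 edges (e.g. Omar–G, Lee–A, Blake–E, Dana–D, Iris–F, Sam–I, Uma–C, Hana–B).
By König's theorem the minimum vertex cover has the same size. One such cover is {Omar, Lee, Blake, Dana, Iris, Sam, Uma, Hana}.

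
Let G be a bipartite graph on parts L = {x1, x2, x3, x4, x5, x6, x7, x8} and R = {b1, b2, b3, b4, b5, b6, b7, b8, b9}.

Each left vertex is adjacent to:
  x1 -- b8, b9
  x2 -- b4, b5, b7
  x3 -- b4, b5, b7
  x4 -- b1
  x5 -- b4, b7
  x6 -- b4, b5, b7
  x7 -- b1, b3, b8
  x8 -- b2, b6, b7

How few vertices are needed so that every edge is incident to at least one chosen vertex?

7

{x1, x4, x7, x8, b4, b5, b7} is a vertex cover of size 7: every edge has an endpoint in this set.
No smaller cover exists because x1–b8, x2–b5, x3–b4, x4–b1, x5–b7, x7–b3, x8–b6 is a matching of size 7, and a cover must include an endpoint of each of these disjoint edges (König's theorem).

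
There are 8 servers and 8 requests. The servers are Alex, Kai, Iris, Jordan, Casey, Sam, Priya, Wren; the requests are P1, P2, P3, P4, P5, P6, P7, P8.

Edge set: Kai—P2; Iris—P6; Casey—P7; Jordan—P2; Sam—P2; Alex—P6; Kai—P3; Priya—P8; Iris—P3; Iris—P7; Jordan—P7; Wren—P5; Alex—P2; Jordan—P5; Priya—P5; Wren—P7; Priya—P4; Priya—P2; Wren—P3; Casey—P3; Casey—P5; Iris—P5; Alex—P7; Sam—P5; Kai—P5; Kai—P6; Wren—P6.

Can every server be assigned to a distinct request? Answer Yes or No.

The set {Alex, Kai, Iris, Jordan, Casey, Sam, Wren} has only 5 neighbours ({P2, P3, P5, P6, P7}), so by Hall's theorem at most 6 of the 8 servers can be matched.
Hence no matching covers every server.

No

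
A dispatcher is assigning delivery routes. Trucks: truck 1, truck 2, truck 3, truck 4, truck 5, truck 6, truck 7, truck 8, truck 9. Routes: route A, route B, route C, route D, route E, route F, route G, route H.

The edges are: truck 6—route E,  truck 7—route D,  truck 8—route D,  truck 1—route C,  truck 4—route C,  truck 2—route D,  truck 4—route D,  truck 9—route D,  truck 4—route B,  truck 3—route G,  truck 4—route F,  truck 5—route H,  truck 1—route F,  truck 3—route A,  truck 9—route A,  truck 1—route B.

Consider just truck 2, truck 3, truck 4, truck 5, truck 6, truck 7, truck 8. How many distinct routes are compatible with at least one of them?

8

The union of neighbours of {truck 2, truck 3, truck 4, truck 5, truck 6, truck 7, truck 8} is {route A, route B, route C, route D, route E, route F, route G, route H}, which has 8 elements.
Since |N(S)| = 8 ≥ |S| = 7, Hall's condition holds for this subset.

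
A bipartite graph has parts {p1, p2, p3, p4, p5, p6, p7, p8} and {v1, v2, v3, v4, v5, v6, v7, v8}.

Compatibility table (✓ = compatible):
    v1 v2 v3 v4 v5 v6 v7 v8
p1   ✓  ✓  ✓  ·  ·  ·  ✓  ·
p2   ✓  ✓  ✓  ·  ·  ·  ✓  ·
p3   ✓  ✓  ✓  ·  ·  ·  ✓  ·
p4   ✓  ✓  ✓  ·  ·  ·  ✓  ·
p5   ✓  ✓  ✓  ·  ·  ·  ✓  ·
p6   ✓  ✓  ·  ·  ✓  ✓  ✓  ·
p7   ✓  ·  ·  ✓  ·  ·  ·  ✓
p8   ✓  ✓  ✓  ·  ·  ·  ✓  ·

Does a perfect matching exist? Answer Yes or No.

No

The set {p1, p2, p3, p4, p5, p8} has only 4 neighbours ({v1, v2, v3, v7}), so by Hall's theorem at most 6 of the 8 left vertices can be matched.
Hence no matching covers every left vertex.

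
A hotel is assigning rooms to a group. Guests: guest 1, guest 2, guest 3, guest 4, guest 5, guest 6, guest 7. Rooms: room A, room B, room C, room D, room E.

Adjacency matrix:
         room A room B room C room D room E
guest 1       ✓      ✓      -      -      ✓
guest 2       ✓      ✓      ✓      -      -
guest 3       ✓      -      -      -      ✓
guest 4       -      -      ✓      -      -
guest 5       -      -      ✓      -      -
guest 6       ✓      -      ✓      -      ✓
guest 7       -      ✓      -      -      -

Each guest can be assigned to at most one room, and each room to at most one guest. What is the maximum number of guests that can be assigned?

One maximum matching: guest 1–room E, guest 2–room B, guest 3–room A, guest 4–room C.
The set {guest 1, guest 2, guest 3, guest 4, guest 5, guest 6, guest 7} has only 4 neighbours ({room A, room B, room C, room E}), so by Hall's theorem at most 4 of the 7 guests can be matched.

4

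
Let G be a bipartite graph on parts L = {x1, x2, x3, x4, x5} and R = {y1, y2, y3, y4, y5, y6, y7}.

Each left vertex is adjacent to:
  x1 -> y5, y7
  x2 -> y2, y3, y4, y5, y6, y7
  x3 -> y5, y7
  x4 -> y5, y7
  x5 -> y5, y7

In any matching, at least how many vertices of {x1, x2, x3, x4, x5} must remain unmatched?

2

One maximum matching: x1–y5, x2–y6, x3–y7.
The set {x1, x3, x4, x5} has only 2 neighbours ({y5, y7}), so by Hall's theorem at most 3 of the 5 left vertices can be matched.
That matches 3 of the 5, leaving 2 unmatched; no matching can do better.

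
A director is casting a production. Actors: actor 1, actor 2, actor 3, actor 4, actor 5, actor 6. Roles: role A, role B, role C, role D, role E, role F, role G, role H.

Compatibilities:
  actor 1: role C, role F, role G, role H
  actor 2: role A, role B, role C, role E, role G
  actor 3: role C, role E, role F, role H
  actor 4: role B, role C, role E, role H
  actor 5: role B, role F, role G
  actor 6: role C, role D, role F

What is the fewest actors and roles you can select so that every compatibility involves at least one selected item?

A maximum matching has 6 edges (e.g. actor 1–role F, actor 2–role C, actor 3–role E, actor 4–role H, actor 5–role G, actor 6–role D).
By König's theorem the minimum vertex cover has the same size. One such cover is {actor 1, actor 2, actor 3, actor 4, actor 5, actor 6}.

6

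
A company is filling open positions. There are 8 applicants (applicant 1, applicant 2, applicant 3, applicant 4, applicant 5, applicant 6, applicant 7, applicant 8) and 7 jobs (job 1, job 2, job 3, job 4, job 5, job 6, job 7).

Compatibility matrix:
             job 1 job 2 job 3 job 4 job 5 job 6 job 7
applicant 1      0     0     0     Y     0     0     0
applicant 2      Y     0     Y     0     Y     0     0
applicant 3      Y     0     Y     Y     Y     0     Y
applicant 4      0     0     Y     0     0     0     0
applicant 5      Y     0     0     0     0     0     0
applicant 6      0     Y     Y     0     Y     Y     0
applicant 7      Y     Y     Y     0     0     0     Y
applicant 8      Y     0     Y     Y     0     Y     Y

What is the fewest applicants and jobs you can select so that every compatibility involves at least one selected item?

7

A maximum matching has 7 edges (e.g. applicant 1–job 4, applicant 2–job 5, applicant 3–job 7, applicant 4–job 3, applicant 5–job 1, applicant 6–job 6, applicant 7–job 2).
By König's theorem the minimum vertex cover has the same size. One such cover is {job 1, job 2, job 3, job 4, job 5, job 6, job 7}.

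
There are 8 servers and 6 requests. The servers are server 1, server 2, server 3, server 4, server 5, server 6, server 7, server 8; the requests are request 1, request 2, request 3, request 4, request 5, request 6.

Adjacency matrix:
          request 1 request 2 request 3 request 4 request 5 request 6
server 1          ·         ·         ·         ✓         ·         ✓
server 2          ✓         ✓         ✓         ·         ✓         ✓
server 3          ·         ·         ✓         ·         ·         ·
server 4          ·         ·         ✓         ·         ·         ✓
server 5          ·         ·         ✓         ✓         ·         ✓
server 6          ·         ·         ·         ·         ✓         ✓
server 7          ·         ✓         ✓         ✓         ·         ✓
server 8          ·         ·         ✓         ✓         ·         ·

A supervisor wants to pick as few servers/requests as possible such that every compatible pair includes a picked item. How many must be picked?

A maximum matching has 6 edges (e.g. server 1–request 4, server 2–request 1, server 3–request 3, server 4–request 6, server 6–request 5, server 7–request 2).
By König's theorem the minimum vertex cover has the same size. One such cover is {server 2, server 6, server 7, request 3, request 4, request 6}.

6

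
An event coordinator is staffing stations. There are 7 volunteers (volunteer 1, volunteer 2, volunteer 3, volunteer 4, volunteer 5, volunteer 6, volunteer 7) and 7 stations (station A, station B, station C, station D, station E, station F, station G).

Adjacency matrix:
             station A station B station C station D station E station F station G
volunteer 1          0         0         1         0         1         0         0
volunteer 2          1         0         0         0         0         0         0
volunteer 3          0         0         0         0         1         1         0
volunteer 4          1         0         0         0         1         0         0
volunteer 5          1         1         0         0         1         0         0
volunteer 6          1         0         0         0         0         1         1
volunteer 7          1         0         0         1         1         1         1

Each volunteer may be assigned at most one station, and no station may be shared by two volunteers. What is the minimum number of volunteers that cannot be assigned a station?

0

One maximum matching: volunteer 1–station C, volunteer 2–station A, volunteer 3–station F, volunteer 4–station E, volunteer 5–station B, volunteer 6–station G, volunteer 7–station D.
This saturates every volunteer, so 7 is the maximum.
That matches 7 of the 7, leaving 0 unmatched; no matching can do better.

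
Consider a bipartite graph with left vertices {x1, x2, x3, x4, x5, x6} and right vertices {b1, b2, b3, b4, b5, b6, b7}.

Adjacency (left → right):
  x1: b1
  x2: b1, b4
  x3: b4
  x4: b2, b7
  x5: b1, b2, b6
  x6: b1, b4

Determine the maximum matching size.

A valid assignment of size 4: x1–b1, x2–b4, x4–b7, x5–b6.
The set {x1, x2, x3, x6} has only 2 neighbours ({b1, b4}), so by Hall's theorem at most 4 of the 6 left vertices can be matched.

4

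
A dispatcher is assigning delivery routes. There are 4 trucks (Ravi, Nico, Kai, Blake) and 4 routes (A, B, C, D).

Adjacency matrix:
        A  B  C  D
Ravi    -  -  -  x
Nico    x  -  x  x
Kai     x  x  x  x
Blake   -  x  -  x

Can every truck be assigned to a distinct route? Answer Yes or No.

Yes

For example, pair Ravi→D, Nico→A, Kai→C, Blake→B.
All 4 trucks are covered.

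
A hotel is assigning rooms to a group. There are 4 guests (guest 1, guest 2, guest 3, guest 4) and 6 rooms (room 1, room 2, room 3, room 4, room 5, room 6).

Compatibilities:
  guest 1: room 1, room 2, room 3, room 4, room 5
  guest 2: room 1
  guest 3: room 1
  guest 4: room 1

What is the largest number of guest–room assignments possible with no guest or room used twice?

For example, pair guest 1→room 4, guest 2→room 1.
The set {guest 2, guest 3, guest 4} has only 1 neighbour ({room 1}), so by Hall's theorem at most 2 of the 4 guests can be matched.

2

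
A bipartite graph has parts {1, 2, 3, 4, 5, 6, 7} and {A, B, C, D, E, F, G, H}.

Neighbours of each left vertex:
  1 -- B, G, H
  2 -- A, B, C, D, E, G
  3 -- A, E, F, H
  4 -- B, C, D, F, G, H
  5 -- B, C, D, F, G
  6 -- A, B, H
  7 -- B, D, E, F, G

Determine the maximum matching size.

7

For example, pair 1-B, 2-A, 3-E, 4-F, 5-D, 6-H, 7-G.
All 7 left vertices are matched, so no larger matching exists.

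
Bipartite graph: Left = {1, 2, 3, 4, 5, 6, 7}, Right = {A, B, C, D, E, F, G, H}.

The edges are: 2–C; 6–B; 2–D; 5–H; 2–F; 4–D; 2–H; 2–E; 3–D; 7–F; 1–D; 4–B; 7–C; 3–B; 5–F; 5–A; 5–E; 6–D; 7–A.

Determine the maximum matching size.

5

One maximum matching: 1-D, 2-E, 3-B, 5-H, 7-F.
The set {1, 3, 4, 6} has only 2 neighbours ({B, D}), so by Hall's theorem at most 5 of the 7 left vertices can be matched.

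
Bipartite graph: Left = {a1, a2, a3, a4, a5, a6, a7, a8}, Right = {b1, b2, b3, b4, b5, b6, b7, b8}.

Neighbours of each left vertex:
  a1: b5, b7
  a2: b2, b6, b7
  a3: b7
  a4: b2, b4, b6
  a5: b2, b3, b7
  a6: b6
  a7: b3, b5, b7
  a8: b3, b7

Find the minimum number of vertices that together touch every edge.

{a4, b2, b3, b5, b6, b7} is a vertex cover of size 6: every edge has an endpoint in this set.
No smaller cover exists because a1–b5, a2–b2, a3–b7, a4–b4, a5–b3, a6–b6 is a matching of size 6, and a cover must include an endpoint of each of these disjoint edges (König's theorem).

6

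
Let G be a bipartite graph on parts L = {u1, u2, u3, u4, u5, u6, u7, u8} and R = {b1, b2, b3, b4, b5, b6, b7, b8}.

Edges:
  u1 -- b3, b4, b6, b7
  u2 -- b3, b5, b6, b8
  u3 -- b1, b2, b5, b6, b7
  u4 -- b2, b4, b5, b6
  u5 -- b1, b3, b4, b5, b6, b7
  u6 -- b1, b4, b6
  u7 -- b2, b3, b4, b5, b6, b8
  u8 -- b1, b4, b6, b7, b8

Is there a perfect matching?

Yes

A valid assignment of size 8: u1→b6, u2→b3, u3→b5, u4→b2, u5→b1, u6→b4, u7→b8, u8→b7.
All 8 left vertices are covered.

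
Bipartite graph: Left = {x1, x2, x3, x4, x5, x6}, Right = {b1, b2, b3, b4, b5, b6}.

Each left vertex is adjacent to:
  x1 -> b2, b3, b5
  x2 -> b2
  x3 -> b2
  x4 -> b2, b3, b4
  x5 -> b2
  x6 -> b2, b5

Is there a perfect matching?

The set {x2, x3, x5} has only 1 neighbour ({b2}), so by Hall's theorem at most 4 of the 6 left vertices can be matched.
Hence no matching covers every left vertex.

No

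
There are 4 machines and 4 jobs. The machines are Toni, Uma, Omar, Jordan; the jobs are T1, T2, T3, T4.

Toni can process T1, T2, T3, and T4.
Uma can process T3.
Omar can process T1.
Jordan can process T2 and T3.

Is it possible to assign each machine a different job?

Yes

One maximum matching: Toni–T4, Uma–T3, Omar–T1, Jordan–T2.
Every machine is matched, so this is a perfect matching.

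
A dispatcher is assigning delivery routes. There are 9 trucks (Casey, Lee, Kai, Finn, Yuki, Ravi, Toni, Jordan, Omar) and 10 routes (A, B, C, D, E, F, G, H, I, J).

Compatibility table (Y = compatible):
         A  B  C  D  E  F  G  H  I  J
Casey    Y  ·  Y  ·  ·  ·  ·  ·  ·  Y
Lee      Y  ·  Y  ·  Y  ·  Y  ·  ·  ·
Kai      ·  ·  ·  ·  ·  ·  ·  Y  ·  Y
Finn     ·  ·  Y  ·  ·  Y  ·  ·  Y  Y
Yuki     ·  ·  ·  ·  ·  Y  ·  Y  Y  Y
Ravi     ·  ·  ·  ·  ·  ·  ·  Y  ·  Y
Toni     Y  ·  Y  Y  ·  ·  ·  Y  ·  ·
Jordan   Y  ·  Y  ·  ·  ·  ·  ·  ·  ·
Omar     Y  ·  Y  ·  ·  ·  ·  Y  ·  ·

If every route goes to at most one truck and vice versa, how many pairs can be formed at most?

For example, pair Casey-A, Lee-E, Kai-H, Finn-F, Yuki-I, Ravi-J, Toni-D, Jordan-C.
The set {Casey, Kai, Ravi, Jordan, Omar} has only 4 neighbours ({A, C, H, J}), so by Hall's theorem at most 8 of the 9 trucks can be matched.

8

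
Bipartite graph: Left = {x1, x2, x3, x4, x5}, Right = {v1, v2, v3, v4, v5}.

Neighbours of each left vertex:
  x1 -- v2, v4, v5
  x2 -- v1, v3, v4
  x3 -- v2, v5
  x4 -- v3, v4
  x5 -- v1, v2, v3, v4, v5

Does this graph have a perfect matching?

Yes

A valid assignment of size 5: x1–v2, x2–v1, x3–v5, x4–v4, x5–v3.
All 5 left vertices are covered.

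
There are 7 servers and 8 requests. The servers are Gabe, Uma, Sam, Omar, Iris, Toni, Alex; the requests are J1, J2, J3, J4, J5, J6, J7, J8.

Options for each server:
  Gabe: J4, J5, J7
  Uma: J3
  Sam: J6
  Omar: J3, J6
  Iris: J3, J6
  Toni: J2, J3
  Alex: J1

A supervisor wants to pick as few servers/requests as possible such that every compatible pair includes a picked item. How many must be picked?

5

{Gabe, Toni, Alex, J3, J6} is a vertex cover of size 5: every edge has an endpoint in this set.
No smaller cover exists because Gabe–J7, Uma–J3, Sam–J6, Toni–J2, Alex–J1 is a matching of size 5, and a cover must include an endpoint of each of these disjoint edges (König's theorem).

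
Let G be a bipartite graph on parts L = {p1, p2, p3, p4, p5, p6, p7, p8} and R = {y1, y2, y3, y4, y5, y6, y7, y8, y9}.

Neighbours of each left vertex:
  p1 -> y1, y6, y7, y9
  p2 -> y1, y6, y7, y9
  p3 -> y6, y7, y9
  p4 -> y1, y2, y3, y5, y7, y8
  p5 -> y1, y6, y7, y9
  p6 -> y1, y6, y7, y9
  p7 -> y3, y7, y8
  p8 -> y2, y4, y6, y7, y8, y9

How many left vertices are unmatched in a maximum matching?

One maximum matching: p1-y1, p2-y9, p3-y6, p4-y2, p5-y7, p7-y3, p8-y4.
The set {p1, p2, p3, p5, p6} has only 4 neighbours ({y1, y6, y7, y9}), so by Hall's theorem at most 7 of the 8 left vertices can be matched.
That matches 7 of the 8, leaving 1 unmatched; no matching can do better.

1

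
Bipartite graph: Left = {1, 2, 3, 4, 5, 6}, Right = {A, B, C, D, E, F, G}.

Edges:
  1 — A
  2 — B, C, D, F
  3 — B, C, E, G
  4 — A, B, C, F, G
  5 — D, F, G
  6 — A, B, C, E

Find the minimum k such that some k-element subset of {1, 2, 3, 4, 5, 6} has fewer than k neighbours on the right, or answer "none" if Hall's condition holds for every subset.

none

A matching saturating every left vertex exists, for instance 1→A, 2→F, 3→E, 4→G, 5→D, 6→B.
By Hall's marriage theorem, this means |N(S)| ≥ |S| for every subset S, so no violating subset exists.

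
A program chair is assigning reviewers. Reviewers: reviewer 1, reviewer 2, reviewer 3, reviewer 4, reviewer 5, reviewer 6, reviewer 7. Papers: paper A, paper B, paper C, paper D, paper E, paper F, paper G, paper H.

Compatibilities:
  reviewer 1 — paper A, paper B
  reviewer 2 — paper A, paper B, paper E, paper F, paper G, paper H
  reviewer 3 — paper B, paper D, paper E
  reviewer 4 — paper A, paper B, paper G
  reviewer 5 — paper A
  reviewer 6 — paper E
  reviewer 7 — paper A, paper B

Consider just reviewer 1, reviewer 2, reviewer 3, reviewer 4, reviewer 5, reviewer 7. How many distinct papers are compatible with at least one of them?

The union of neighbours of {reviewer 1, reviewer 2, reviewer 3, reviewer 4, reviewer 5, reviewer 7} is {paper A, paper B, paper D, paper E, paper F, paper G, paper H}, which has 7 elements.
Since |N(S)| = 7 ≥ |S| = 6, Hall's condition holds for this subset.

7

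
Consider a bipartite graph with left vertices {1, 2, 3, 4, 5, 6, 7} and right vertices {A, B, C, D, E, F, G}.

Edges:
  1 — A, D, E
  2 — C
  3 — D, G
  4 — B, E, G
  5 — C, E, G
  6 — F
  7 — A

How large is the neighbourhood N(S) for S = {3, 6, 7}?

The union of neighbours of {3, 6, 7} is {A, D, F, G}, which has 4 elements.
Since |N(S)| = 4 ≥ |S| = 3, Hall's condition holds for this subset.

4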